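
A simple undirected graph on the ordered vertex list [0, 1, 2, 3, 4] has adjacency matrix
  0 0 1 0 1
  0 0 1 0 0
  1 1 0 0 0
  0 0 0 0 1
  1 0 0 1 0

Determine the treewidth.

1

A width-1 tree decomposition is:
Bags: B1 = {1, 2}  B2 = {0, 2}  B3 = {0, 4}  B4 = {3, 4}
Tree: B1–B2, B2–B3, B3–B4
Every bag has size at most 2, so the width is 2 − 1 = 1 and tw(G) ≤ 1. G has an edge, so its treewidth is at least 1. The upper and lower bounds meet at 1, so that is the treewidth.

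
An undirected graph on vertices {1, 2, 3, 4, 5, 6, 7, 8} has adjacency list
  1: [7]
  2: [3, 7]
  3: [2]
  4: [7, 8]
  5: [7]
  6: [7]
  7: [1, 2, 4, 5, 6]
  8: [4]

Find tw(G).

1

A width-1 tree decomposition is:
Bags: B1 = {5, 7}  B2 = {1, 7}  B3 = {2, 7}  B4 = {4, 7}  B5 = {4, 8}  B6 = {6, 7}  B7 = {2, 3}
Tree: B1–B2, B1–B3, B3–B4, B4–B5, B2–B6, B3–B7
The largest bag has 2 vertices, giving width 1; this decomposition certifies tw(G) ≤ 1. Any graph with an edge has treewidth ≥ 1, and G has the edge 7–5. The upper and lower bounds meet at 1, so that is the treewidth.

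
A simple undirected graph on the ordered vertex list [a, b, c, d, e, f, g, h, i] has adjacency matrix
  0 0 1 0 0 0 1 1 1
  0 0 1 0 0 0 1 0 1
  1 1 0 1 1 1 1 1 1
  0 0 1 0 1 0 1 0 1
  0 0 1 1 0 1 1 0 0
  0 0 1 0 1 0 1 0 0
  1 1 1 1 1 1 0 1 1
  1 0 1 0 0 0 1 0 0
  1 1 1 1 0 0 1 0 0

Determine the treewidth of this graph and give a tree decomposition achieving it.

Every bag has size at most 4, so the width is 4 − 1 = 3 and tw(G) ≤ 3. For the lower bound, the 4 vertices {c, d, e, g} are pairwise adjacent, and any tree decomposition puts a clique entirely inside one bag — forcing width ≥ 3. Therefore the treewidth is 3.

Treewidth 3.
One optimal decomposition is:
Bags: B1 = {c, d, g, i}  B2 = {c, d, e, g}  B3 = {a, c, g, i}  B4 = {a, c, g, h}  B5 = {b, c, g, i}  B6 = {c, e, f, g}
Tree: B1–B2, B1–B3, B3–B4, B3–B5, B2–B6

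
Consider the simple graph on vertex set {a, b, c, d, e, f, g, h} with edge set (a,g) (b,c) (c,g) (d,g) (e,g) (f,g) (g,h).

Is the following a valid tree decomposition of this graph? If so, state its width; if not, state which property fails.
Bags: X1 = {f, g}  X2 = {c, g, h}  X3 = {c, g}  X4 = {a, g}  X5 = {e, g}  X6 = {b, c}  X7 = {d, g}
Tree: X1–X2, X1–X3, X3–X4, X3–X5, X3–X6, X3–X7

A tree decomposition must satisfy three properties: every vertex lies in some bag; for every edge, both endpoints lie together in some bag; and for every vertex, the bags containing it form a connected subtree. Here bags containing vertex c are not connected in the tree, so the decomposition is invalid.

No — bags containing vertex c are not connected in the tree.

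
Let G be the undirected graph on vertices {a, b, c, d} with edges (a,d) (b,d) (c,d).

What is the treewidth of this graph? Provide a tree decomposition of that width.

Each bag holds 2 vertices, so the decomposition has width 1, which upper-bounds the treewidth. G has an edge, so its treewidth is at least 1. Combining the bounds, tw(G) = 1.

Treewidth 1.
Bags: B1 = {c, d}  B2 = {a, d}  B3 = {b, d}
Tree: B1–B2, B2–B3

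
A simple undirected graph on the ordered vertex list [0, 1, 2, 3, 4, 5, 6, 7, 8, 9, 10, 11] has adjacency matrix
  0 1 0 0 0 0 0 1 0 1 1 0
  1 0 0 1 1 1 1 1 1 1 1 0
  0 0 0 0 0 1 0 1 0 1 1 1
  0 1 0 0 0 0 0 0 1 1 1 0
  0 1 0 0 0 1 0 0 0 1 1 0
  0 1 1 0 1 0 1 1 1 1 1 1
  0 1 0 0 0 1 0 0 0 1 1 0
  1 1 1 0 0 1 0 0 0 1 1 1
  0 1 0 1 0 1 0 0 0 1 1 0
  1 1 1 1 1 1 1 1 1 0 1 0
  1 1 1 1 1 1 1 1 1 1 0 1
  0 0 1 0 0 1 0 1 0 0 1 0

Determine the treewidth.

A width-4 tree decomposition is:
Bags: B1 = {1, 5, 7, 9, 10}  B2 = {1, 4, 5, 9, 10}  B3 = {1, 5, 8, 9, 10}  B4 = {1, 3, 8, 9, 10}  B5 = {0, 1, 7, 9, 10}  B6 = {2, 5, 7, 9, 10}  B7 = {1, 5, 6, 9, 10}  B8 = {2, 5, 7, 10, 11}
Tree: B1–B2, B1–B3, B3–B4, B1–B5, B1–B6, B1–B7, B6–B8
The largest bag has 5 vertices, giving width 4; this decomposition certifies tw(G) ≤ 4. For the lower bound, the 5 vertices {0, 1, 7, 9, 10} are pairwise adjacent, and any tree decomposition puts a clique entirely inside one bag — forcing width ≥ 4. The upper and lower bounds meet at 4, so that is the treewidth.

4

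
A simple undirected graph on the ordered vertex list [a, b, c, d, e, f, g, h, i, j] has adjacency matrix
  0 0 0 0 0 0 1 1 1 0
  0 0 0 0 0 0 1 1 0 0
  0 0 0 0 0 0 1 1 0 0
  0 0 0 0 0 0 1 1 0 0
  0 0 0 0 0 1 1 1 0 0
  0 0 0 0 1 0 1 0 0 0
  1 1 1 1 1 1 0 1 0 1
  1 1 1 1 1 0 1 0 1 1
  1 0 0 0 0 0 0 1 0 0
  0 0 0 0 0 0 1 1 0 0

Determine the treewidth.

A width-2 tree decomposition is:
Bags: B1 = {c, g, h}  B2 = {g, h, j}  B3 = {b, g, h}  B4 = {e, g, h}  B5 = {a, g, h}  B6 = {a, h, i}  B7 = {d, g, h}  B8 = {e, f, g}
Tree: B1–B2, B1–B3, B3–B4, B3–B5, B5–B6, B3–B7, B4–B8
Every bag has size at most 3, so the width is 3 − 1 = 2 and tw(G) ≤ 2. On the other hand G contains the 3-clique {d, g, h}. A clique must lie in a single bag of any decomposition, so no decomposition can have width below 2. Combining the bounds, tw(G) = 2.

2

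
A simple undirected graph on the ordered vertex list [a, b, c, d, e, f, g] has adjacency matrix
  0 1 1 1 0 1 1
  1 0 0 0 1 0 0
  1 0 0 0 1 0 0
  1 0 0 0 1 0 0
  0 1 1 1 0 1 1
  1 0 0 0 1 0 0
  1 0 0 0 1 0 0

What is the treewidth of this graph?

2

A width-2 tree decomposition is:
Bags: B1 = {a, c, e}  B2 = {a, b, e}  B3 = {a, e, f}  B4 = {a, e, g}  B5 = {a, d, e}
Tree: B1–B2, B2–B3, B3–B4, B4–B5
Each bag holds 3 vertices, so the decomposition has width 2, which upper-bounds the treewidth. Since e–c–a–b–e is a cycle in G, G is not acyclic. Forests are exactly the graphs of treewidth ≤ 1, so tw(G) ≥ 2. Therefore the treewidth is 2.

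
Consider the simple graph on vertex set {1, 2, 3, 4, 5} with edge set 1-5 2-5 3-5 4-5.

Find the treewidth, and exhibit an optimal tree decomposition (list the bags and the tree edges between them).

Each bag holds 2 vertices, so the decomposition has width 1, which upper-bounds the treewidth. Any graph with an edge has treewidth ≥ 1, and G has the edge 3–5. The upper and lower bounds meet at 1, so that is the treewidth.

Treewidth 1.
One optimal decomposition is:
Bags: B1 = {3, 5}  B2 = {4, 5}  B3 = {2, 5}  B4 = {1, 5}
Tree: B1–B2, B2–B3, B3–B4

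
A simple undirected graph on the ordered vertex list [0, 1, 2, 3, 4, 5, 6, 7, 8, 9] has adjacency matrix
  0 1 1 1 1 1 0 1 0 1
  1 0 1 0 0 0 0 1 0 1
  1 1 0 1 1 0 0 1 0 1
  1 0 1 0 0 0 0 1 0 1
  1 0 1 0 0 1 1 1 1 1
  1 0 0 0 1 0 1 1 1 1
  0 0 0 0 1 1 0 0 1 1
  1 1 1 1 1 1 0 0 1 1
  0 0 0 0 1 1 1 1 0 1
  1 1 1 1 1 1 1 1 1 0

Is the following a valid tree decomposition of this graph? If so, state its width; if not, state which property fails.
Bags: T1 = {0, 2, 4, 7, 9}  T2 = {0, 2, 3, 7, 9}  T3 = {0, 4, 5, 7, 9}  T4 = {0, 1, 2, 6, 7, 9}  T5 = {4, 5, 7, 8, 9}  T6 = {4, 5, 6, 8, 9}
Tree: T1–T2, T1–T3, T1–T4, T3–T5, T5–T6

A tree decomposition must satisfy three properties: every vertex lies in some bag; for every edge, both endpoints lie together in some bag; and for every vertex, the bags containing it form a connected subtree. Here bags containing vertex 6 are not connected in the tree, so the decomposition is invalid.

No — bags containing vertex 6 are not connected in the tree.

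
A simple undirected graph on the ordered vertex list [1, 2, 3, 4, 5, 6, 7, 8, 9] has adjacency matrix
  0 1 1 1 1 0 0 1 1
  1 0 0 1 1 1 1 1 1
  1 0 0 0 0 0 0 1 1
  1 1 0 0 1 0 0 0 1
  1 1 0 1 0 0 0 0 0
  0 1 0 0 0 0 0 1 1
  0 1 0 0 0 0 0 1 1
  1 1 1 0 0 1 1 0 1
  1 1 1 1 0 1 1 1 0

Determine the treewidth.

3

A width-3 tree decomposition is:
Bags: B1 = {1, 2, 8, 9}  B2 = {2, 7, 8, 9}  B3 = {1, 2, 4, 9}  B4 = {1, 2, 4, 5}  B5 = {1, 3, 8, 9}  B6 = {2, 6, 8, 9}
Tree: B1–B2, B1–B3, B3–B4, B1–B5, B1–B6
The largest bag has 4 vertices, giving width 3; this decomposition certifies tw(G) ≤ 3. Conversely, {1, 2, 8, 9} is a clique of size 4, and the vertices of any clique must share a bag in every tree decomposition; so some bag has ≥ 4 vertices and tw(G) ≥ 3. The upper and lower bounds meet at 3, so that is the treewidth.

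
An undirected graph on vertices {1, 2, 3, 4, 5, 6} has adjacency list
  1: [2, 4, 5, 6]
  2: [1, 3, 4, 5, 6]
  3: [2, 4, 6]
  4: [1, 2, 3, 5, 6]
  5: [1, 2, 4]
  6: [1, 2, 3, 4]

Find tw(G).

A width-3 tree decomposition is:
Bags: B1 = {1, 2, 4, 5}  B2 = {1, 2, 4, 6}  B3 = {2, 3, 4, 6}
Tree: B1–B2, B2–B3
Every bag has size at most 4, so the width is 4 − 1 = 3 and tw(G) ≤ 3. Conversely, {1, 2, 4, 5} is a clique of size 4, and the vertices of any clique must share a bag in every tree decomposition; so some bag has ≥ 4 vertices and tw(G) ≥ 3. Combining the bounds, tw(G) = 3.

3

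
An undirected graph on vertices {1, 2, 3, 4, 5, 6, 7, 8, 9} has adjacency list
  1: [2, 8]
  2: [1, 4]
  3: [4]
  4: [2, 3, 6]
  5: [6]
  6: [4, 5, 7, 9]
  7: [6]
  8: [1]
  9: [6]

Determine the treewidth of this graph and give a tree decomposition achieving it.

The largest bag has 2 vertices, giving width 1; this decomposition certifies tw(G) ≤ 1. Any graph with an edge has treewidth ≥ 1, and G has the edge 1–2. Hence tw(G) = 1 exactly.

Treewidth 1.
One such decomposition:
Bags: B1 = {1, 2}  B2 = {2, 4}  B3 = {3, 4}  B4 = {4, 6}  B5 = {6, 9}  B6 = {6, 7}  B7 = {5, 6}  B8 = {1, 8}
Tree: B1–B2, B2–B3, B2–B4, B4–B5, B5–B6, B5–B7, B1–B8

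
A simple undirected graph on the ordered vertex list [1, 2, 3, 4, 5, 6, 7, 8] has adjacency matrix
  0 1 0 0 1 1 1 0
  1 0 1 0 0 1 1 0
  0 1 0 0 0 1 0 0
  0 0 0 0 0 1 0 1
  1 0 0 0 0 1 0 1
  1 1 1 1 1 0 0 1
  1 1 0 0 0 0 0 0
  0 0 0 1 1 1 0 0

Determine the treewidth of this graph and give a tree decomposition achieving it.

Treewidth 2.
One such decomposition:
Bags: B1 = {1, 5, 6}  B2 = {5, 6, 8}  B3 = {1, 2, 6}  B4 = {4, 6, 8}  B5 = {2, 3, 6}  B6 = {1, 2, 7}
Tree: B1–B2, B1–B3, B2–B4, B3–B5, B3–B6

Every bag has size at most 3, so the width is 3 − 1 = 2 and tw(G) ≤ 2. Conversely, {4, 6, 8} is a clique of size 3, and the vertices of any clique must share a bag in every tree decomposition; so some bag has ≥ 3 vertices and tw(G) ≥ 2. Therefore the treewidth is 2.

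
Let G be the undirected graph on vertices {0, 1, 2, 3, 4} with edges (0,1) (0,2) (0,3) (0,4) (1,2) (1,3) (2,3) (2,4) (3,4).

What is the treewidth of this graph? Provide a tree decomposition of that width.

Every bag has size at most 4, so the width is 4 − 1 = 3 and tw(G) ≤ 3. For the lower bound, the 4 vertices {0, 1, 2, 3} are pairwise adjacent, and any tree decomposition puts a clique entirely inside one bag — forcing width ≥ 3. Hence tw(G) = 3 exactly.

Treewidth 3.
Bags: B1 = {0, 1, 2, 3}  B2 = {0, 2, 3, 4}
Tree: B1–B2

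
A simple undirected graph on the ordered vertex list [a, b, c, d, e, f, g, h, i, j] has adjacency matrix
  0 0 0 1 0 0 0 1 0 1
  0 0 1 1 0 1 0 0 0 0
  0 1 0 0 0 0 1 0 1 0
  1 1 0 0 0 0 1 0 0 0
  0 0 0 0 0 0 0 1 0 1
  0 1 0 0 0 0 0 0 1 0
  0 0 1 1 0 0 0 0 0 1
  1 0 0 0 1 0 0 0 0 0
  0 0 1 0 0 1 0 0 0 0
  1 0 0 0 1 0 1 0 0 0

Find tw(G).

2

A width-2 tree decomposition is:
Bags: B1 = {c, f, i}  B2 = {b, c, f}  B3 = {b, c, g}  B4 = {b, d, g}  B5 = {d, g, j}  B6 = {a, d, j}  B7 = {a, e, j}  B8 = {a, e, h}
Tree: B1–B2, B2–B3, B3–B4, B4–B5, B5–B6, B6–B7, B7–B8
The largest bag has 3 vertices, giving width 2; this decomposition certifies tw(G) ≤ 2. For the lower bound, G contains the cycle i–f–b–c–i, so G is not a forest; only forests have treewidth ≤ 1, hence tw(G) ≥ 2. Hence tw(G) = 2 exactly.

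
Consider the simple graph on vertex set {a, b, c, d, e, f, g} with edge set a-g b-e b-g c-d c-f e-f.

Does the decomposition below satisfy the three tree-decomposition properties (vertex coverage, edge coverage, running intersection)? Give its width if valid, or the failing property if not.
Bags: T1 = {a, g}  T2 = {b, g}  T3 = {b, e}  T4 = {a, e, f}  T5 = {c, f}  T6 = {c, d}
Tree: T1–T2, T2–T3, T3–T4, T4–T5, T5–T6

No — bags containing vertex a are not connected in the tree.

A tree decomposition must satisfy three properties: every vertex lies in some bag; for every edge, both endpoints lie together in some bag; and for every vertex, the bags containing it form a connected subtree. Here bags containing vertex a are not connected in the tree, so the decomposition is invalid.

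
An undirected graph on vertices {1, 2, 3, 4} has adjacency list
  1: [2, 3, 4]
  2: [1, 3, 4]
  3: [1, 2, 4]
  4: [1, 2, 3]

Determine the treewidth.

3

A width-3 tree decomposition is:
Bags: B1 = {1, 2, 3, 4}
Tree: (single bag)
With just one bag of size 4, the width is 4 − 1 = 3, so tw(G) ≤ 3. On the other hand G contains the 4-clique {1, 2, 3, 4}. A clique must lie in a single bag of any decomposition, so no decomposition can have width below 3. The upper and lower bounds meet at 3, so that is the treewidth.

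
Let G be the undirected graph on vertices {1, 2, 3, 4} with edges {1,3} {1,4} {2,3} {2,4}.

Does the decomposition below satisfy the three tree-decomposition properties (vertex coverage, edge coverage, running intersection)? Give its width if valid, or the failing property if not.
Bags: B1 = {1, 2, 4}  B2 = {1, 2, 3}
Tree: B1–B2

Yes; width 2.

Vertex coverage: the bags together contain {1, 2, 3, 4}, the full vertex set. Edge coverage: each edge of G has both endpoints in at least one bag. Running intersection: for every vertex, the bags containing it form a connected subtree. All three properties hold, so this is a valid tree decomposition of width max|bag| − 1 = 2, and hence tw(G) ≤ 2.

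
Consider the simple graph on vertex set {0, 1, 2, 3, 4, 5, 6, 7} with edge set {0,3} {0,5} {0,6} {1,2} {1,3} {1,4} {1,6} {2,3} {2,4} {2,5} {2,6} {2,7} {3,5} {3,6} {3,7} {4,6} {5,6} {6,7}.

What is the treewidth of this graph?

3

A width-3 tree decomposition is:
Bags: B1 = {1, 2, 4, 6}  B2 = {1, 2, 3, 6}  B3 = {2, 3, 5, 6}  B4 = {0, 3, 5, 6}  B5 = {2, 3, 6, 7}
Tree: B1–B2, B2–B3, B3–B4, B2–B5
Every bag has size at most 4, so the width is 4 − 1 = 3 and tw(G) ≤ 3. For the lower bound, the 4 vertices {0, 3, 5, 6} are pairwise adjacent, and any tree decomposition puts a clique entirely inside one bag — forcing width ≥ 3. Therefore the treewidth is 3.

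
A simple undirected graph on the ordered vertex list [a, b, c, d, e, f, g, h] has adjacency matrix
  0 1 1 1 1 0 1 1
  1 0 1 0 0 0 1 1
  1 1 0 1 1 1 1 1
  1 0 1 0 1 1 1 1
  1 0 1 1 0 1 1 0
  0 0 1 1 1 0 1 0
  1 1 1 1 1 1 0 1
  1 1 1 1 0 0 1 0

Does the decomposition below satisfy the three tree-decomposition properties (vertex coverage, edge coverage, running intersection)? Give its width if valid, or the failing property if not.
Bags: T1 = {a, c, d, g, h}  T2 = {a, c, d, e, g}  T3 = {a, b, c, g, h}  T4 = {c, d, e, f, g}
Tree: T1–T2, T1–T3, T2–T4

Checking the three conditions: (i) the bags cover all of {a, b, c, d, e, f, g, h}; (ii) for each edge, some bag contains both endpoints; (iii) the bags containing any fixed vertex form a subtree. All hold, so the decomposition is valid with width 5 − 1 = 4.

Yes; width 4.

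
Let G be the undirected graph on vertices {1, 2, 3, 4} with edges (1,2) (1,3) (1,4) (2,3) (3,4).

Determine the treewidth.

2

A width-2 tree decomposition is:
Bags: B1 = {1, 2, 3}  B2 = {1, 3, 4}
Tree: B1–B2
Every bag has size at most 3, so the width is 3 − 1 = 2 and tw(G) ≤ 2. For the lower bound, the 3 vertices {1, 2, 3} are pairwise adjacent, and any tree decomposition puts a clique entirely inside one bag — forcing width ≥ 2. Therefore the treewidth is 2.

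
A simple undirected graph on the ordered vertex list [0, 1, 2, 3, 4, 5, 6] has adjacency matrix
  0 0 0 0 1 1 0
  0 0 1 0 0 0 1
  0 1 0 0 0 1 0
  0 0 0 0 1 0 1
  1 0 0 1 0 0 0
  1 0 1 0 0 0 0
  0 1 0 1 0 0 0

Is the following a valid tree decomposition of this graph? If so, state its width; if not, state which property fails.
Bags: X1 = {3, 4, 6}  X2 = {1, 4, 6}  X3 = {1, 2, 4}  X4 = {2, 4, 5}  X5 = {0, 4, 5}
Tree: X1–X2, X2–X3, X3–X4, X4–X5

Yes; width 2.

Checking the three conditions: (i) the bags cover all of {0, 1, 2, 3, 4, 5, 6}; (ii) for each edge, some bag contains both endpoints; (iii) the bags containing any fixed vertex form a subtree. All hold, so the decomposition is valid with width 3 − 1 = 2.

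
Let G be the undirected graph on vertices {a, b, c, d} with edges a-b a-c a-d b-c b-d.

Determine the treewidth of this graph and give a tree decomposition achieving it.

Each bag holds 3 vertices, so the decomposition has width 2, which upper-bounds the treewidth. For the lower bound, the 3 vertices {a, b, d} are pairwise adjacent, and any tree decomposition puts a clique entirely inside one bag — forcing width ≥ 2. Hence tw(G) = 2 exactly.

Treewidth 2.
Bags: B1 = {a, b, c}  B2 = {a, b, d}
Tree: B1–B2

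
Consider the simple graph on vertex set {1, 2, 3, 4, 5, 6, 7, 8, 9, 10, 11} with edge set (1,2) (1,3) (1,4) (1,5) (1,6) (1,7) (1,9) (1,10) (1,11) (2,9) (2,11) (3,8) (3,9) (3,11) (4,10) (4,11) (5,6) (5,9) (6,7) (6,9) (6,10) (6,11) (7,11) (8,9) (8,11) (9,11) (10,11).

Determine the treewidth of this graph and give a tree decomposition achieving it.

The largest bag has 4 vertices, giving width 3; this decomposition certifies tw(G) ≤ 3. On the other hand G contains the 4-clique {3, 8, 9, 11}. A clique must lie in a single bag of any decomposition, so no decomposition can have width below 3. Combining the bounds, tw(G) = 3.

Treewidth 3.
Bags: B1 = {1, 6, 9, 11}  B2 = {1, 6, 10, 11}  B3 = {1, 3, 9, 11}  B4 = {1, 4, 10, 11}  B5 = {1, 2, 9, 11}  B6 = {3, 8, 9, 11}  B7 = {1, 6, 7, 11}  B8 = {1, 5, 6, 9}
Tree: B1–B2, B1–B3, B2–B4, B3–B5, B3–B6, B1–B7, B1–B8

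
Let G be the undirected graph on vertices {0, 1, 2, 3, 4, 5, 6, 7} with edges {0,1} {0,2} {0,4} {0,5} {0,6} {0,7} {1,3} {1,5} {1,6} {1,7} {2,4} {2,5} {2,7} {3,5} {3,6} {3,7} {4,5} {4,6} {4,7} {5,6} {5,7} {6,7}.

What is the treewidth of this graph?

4

A width-4 tree decomposition is:
Bags: B1 = {0, 4, 5, 6, 7}  B2 = {0, 2, 4, 5, 7}  B3 = {0, 1, 5, 6, 7}  B4 = {1, 3, 5, 6, 7}
Tree: B1–B2, B1–B3, B3–B4
Every bag has size at most 5, so the width is 5 − 1 = 4 and tw(G) ≤ 4. For the lower bound, the 5 vertices {0, 1, 5, 6, 7} are pairwise adjacent, and any tree decomposition puts a clique entirely inside one bag — forcing width ≥ 4. Therefore the treewidth is 4.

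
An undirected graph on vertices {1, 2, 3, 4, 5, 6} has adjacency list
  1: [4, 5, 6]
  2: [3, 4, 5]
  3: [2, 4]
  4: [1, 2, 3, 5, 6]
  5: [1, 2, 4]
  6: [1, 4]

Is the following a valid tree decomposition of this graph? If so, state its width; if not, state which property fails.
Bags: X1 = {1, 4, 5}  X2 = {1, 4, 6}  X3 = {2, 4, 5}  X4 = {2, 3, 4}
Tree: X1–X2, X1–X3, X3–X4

Checking the three conditions: (i) the bags cover all of {1, 2, 3, 4, 5, 6}; (ii) for each edge, some bag contains both endpoints; (iii) the bags containing any fixed vertex form a subtree. All hold, so the decomposition is valid with width 3 − 1 = 2.

Yes; width 2.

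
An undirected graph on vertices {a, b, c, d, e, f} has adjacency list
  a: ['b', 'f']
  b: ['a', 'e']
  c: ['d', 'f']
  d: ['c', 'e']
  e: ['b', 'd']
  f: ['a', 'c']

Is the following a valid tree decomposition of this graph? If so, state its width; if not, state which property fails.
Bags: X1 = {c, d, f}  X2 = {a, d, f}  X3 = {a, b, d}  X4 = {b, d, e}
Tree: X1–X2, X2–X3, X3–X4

Yes; width 2.

Checking the three conditions: (i) the bags cover all of {a, b, c, d, e, f}; (ii) for each edge, some bag contains both endpoints; (iii) the bags containing any fixed vertex form a subtree. All hold, so the decomposition is valid with width 3 − 1 = 2.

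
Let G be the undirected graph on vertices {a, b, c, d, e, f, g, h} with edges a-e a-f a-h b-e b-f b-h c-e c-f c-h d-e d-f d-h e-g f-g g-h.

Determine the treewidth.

3

A width-3 tree decomposition is:
Bags: B1 = {d, e, f, h}  B2 = {e, f, g, h}  B3 = {c, e, f, h}  B4 = {b, e, f, h}  B5 = {a, e, f, h}
Tree: B1–B2, B2–B3, B3–B4, B4–B5
Each bag holds 4 vertices, so the decomposition has width 3, which upper-bounds the treewidth. For the lower bound: the 4 vertex sets {d,h}, {e,g}, {f}, {c} are disjoint, each induces a connected subgraph, and every pair is joined by at least one edge of G. Contracting each set to a single vertex therefore yields K_{4} as a minor, and since treewidth is minor-monotone, tw(G) ≥ tw(K_{4}) = 3. The upper and lower bounds meet at 3, so that is the treewidth.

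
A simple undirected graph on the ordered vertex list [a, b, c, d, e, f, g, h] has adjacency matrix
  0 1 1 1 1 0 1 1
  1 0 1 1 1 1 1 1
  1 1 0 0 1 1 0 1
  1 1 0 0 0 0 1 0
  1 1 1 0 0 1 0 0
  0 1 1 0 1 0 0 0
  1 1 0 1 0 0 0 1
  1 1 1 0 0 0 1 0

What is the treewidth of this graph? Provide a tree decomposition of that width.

Every bag has size at most 4, so the width is 4 − 1 = 3 and tw(G) ≤ 3. Conversely, {a, b, d, g} is a clique of size 4, and the vertices of any clique must share a bag in every tree decomposition; so some bag has ≥ 4 vertices and tw(G) ≥ 3. The upper and lower bounds meet at 3, so that is the treewidth.

Treewidth 3.
One optimal decomposition is:
Bags: B1 = {a, b, g, h}  B2 = {a, b, c, h}  B3 = {a, b, d, g}  B4 = {a, b, c, e}  B5 = {b, c, e, f}
Tree: B1–B2, B1–B3, B2–B4, B4–B5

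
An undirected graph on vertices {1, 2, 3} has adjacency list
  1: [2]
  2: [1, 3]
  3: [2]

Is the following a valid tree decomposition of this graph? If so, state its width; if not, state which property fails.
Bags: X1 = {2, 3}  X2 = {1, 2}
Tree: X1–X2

Checking the three conditions: (i) the bags cover all of {1, 2, 3}; (ii) for each edge, some bag contains both endpoints; (iii) the bags containing any fixed vertex form a subtree. All hold, so the decomposition is valid with width 2 − 1 = 1.

Yes; width 1.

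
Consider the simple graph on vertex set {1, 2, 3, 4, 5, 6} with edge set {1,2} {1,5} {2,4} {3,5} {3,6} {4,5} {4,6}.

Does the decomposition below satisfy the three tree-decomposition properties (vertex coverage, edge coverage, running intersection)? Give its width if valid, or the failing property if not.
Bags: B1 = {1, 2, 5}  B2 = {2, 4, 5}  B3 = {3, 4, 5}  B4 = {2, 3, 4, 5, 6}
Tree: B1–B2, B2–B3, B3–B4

No — bags containing vertex 2 are not connected in the tree.

A tree decomposition must satisfy three properties: every vertex lies in some bag; for every edge, both endpoints lie together in some bag; and for every vertex, the bags containing it form a connected subtree. Here bags containing vertex 2 are not connected in the tree, so the decomposition is invalid.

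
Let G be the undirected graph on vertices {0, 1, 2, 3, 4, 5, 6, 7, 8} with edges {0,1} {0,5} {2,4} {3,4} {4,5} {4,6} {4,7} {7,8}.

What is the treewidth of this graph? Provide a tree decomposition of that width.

Every bag has size at most 2, so the width is 2 − 1 = 1 and tw(G) ≤ 1. G has an edge, so its treewidth is at least 1. Combining the bounds, tw(G) = 1.

Treewidth 1.
Bags: B1 = {4, 6}  B2 = {4, 5}  B3 = {4, 7}  B4 = {0, 5}  B5 = {0, 1}  B6 = {7, 8}  B7 = {3, 4}  B8 = {2, 4}
Tree: B1–B2, B2–B3, B2–B4, B4–B5, B3–B6, B3–B7, B1–B8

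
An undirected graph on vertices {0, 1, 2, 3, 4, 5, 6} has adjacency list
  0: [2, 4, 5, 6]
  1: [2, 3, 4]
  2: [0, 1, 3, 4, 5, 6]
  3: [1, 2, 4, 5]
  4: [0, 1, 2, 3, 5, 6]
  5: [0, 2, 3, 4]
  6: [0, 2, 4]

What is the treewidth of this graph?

3

A width-3 tree decomposition is:
Bags: B1 = {2, 3, 4, 5}  B2 = {0, 2, 4, 5}  B3 = {1, 2, 3, 4}  B4 = {0, 2, 4, 6}
Tree: B1–B2, B1–B3, B2–B4
Every bag has size at most 4, so the width is 4 − 1 = 3 and tw(G) ≤ 3. Conversely, {0, 2, 4, 5} is a clique of size 4, and the vertices of any clique must share a bag in every tree decomposition; so some bag has ≥ 4 vertices and tw(G) ≥ 3. Hence tw(G) = 3 exactly.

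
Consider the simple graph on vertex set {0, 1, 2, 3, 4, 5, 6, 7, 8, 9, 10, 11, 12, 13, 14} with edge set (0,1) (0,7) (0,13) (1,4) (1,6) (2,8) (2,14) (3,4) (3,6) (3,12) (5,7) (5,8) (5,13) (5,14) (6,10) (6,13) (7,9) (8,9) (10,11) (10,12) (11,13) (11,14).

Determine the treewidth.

3

A width-3 tree decomposition is:
Bags: B1 = {2, 8, 9, 14}  B2 = {5, 8, 9, 14}  B3 = {5, 7, 9, 14}  B4 = {5, 7, 11, 14}  B5 = {5, 7, 11, 13}  B6 = {0, 7, 11, 13}  B7 = {0, 10, 11, 13}  B8 = {0, 6, 10, 13}  B9 = {0, 1, 6, 10}  B10 = {1, 6, 10, 12}  B11 = {1, 3, 6, 12}  B12 = {1, 3, 4, 12}
Tree: B1–B2, B2–B3, B3–B4, B4–B5, B5–B6, B6–B7, B7–B8, B8–B9, B9–B10, B10–B11, B11–B12
Each bag holds 4 vertices, so the decomposition has width 3, which upper-bounds the treewidth. For the lower bound: the 4 vertex sets {2,8,9}, {14}, {5}, {0,7,11,13} are disjoint, each induces a connected subgraph, and every pair is joined by at least one edge of G. Contracting each set to a single vertex therefore yields K_{4} as a minor, and since treewidth is minor-monotone, tw(G) ≥ tw(K_{4}) = 3. Hence tw(G) = 3 exactly.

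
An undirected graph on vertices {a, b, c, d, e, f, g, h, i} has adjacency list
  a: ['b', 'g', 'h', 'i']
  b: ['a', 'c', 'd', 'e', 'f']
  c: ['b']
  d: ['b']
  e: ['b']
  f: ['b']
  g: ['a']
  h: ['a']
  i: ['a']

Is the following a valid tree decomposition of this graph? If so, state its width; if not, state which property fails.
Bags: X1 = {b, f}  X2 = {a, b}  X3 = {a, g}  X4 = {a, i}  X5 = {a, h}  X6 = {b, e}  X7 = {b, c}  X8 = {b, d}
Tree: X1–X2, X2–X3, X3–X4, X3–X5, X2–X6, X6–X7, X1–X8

Vertex coverage: the bags together contain {a, b, c, d, e, f, g, h, i}, the full vertex set. Edge coverage: each edge of G has both endpoints in at least one bag. Running intersection: for every vertex, the bags containing it form a connected subtree. All three properties hold, so this is a valid tree decomposition of width max|bag| − 1 = 1, and hence tw(G) ≤ 1.

Yes; width 1.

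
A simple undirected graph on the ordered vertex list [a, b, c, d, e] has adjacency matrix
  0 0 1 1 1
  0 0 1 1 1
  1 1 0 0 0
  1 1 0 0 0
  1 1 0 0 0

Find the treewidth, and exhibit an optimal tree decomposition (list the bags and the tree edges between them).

Each bag holds 3 vertices, so the decomposition has width 2, which upper-bounds the treewidth. Since a–e–b–c–a is a cycle in G, G is not acyclic. Forests are exactly the graphs of treewidth ≤ 1, so tw(G) ≥ 2. Combining the bounds, tw(G) = 2.

Treewidth 2.
Bags: B1 = {a, b, e}  B2 = {a, b, c}  B3 = {a, b, d}
Tree: B1–B2, B2–B3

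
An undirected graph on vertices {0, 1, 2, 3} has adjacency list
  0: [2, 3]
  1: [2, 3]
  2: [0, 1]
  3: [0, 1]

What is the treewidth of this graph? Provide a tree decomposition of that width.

Treewidth 2.
Bags: B1 = {0, 1, 3}  B2 = {0, 1, 2}
Tree: B1–B2

Every bag has size at most 3, so the width is 3 − 1 = 2 and tw(G) ≤ 2. The edges 0–3–1–2–0 form a cycle, so G is not a tree and its treewidth is at least 2. Hence tw(G) = 2 exactly.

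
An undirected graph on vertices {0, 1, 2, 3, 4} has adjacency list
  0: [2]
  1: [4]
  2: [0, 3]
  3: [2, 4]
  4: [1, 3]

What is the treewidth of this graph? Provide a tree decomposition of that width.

Treewidth 1.
Bags: B1 = {0, 2}  B2 = {2, 3}  B3 = {3, 4}  B4 = {1, 4}
Tree: B1–B2, B2–B3, B3–B4

Each bag holds 2 vertices, so the decomposition has width 1, which upper-bounds the treewidth. Since G has at least one edge (e.g. 0–2), it is not an edgeless graph, so tw(G) ≥ 1. Hence tw(G) = 1 exactly.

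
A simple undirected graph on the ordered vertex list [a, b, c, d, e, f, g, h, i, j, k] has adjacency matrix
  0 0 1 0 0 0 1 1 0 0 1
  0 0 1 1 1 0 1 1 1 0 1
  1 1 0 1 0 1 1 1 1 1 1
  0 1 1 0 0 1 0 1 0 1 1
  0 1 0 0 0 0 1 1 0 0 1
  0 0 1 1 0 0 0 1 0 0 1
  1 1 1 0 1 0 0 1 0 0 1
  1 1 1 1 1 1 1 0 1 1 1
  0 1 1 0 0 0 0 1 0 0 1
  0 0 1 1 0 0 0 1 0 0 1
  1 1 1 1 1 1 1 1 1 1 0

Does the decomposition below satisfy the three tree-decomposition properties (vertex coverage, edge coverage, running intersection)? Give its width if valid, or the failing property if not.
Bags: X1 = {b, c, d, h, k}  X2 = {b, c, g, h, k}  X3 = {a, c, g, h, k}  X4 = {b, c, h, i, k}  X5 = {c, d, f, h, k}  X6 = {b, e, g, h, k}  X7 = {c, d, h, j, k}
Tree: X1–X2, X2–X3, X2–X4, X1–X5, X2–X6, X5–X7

Yes; width 4.

Checking the three conditions: (i) the bags cover all of {a, b, c, d, e, f, g, h, i, j, k}; (ii) for each edge, some bag contains both endpoints; (iii) the bags containing any fixed vertex form a subtree. All hold, so the decomposition is valid with width 5 − 1 = 4.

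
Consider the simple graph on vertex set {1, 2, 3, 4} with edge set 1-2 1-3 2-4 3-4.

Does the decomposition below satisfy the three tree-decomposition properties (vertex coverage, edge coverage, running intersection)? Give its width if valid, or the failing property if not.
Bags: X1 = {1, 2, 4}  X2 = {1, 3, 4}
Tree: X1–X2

Yes; width 2.

Checking the three conditions: (i) the bags cover all of {1, 2, 3, 4}; (ii) for each edge, some bag contains both endpoints; (iii) the bags containing any fixed vertex form a subtree. All hold, so the decomposition is valid with width 3 − 1 = 2.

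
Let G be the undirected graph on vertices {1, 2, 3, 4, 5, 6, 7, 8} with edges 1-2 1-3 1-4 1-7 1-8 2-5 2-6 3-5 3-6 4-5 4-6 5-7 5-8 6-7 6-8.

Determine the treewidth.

3

A width-3 tree decomposition is:
Bags: B1 = {1, 5, 6, 8}  B2 = {1, 5, 6, 7}  B3 = {1, 4, 5, 6}  B4 = {1, 3, 5, 6}  B5 = {1, 2, 5, 6}
Tree: B1–B2, B2–B3, B3–B4, B4–B5
The largest bag has 4 vertices, giving width 3; this decomposition certifies tw(G) ≤ 3. For the lower bound: the 4 vertex sets {1,8}, {6,7}, {5}, {4} are disjoint, each induces a connected subgraph, and every pair is joined by at least one edge of G. Contracting each set to a single vertex therefore yields K_{4} as a minor, and since treewidth is minor-monotone, tw(G) ≥ tw(K_{4}) = 3. The upper and lower bounds meet at 3, so that is the treewidth.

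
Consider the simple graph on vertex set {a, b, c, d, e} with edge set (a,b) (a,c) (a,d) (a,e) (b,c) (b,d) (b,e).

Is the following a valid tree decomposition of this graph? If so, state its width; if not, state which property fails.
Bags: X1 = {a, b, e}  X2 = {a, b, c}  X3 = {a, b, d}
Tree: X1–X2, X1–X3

Every vertex of G appears in some bag (union = {a, b, c, d, e}); every edge is covered by a bag; and for each vertex v the set of bags containing v is connected in the bag tree. The decomposition is therefore valid. The largest bag has 3 vertices, so the width is 2.

Yes; width 2.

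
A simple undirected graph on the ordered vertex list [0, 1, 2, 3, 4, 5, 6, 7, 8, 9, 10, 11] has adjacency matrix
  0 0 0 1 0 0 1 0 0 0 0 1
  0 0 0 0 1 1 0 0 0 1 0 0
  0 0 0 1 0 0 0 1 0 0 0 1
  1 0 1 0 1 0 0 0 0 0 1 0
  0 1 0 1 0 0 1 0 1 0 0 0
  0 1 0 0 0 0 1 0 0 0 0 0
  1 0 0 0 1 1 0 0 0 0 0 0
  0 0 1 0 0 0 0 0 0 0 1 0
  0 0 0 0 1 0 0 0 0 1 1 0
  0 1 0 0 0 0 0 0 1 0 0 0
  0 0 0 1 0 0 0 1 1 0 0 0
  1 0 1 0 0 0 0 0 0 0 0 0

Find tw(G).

A width-3 tree decomposition is:
Bags: B1 = {1, 5, 8, 9}  B2 = {1, 4, 5, 8}  B3 = {4, 5, 6, 8}  B4 = {4, 6, 8, 10}  B5 = {3, 4, 6, 10}  B6 = {0, 3, 6, 10}  B7 = {0, 3, 7, 10}  B8 = {0, 2, 3, 7}  B9 = {0, 2, 7, 11}
Tree: B1–B2, B2–B3, B3–B4, B4–B5, B5–B6, B6–B7, B7–B8, B8–B9
Every bag has size at most 4, so the width is 4 − 1 = 3 and tw(G) ≤ 3. For the lower bound: the 4 vertex sets {1,5,9}, {8}, {4}, {0,3,6,10} are disjoint, each induces a connected subgraph, and every pair is joined by at least one edge of G. Contracting each set to a single vertex therefore yields K_{4} as a minor, and since treewidth is minor-monotone, tw(G) ≥ tw(K_{4}) = 3. Hence tw(G) = 3 exactly.

3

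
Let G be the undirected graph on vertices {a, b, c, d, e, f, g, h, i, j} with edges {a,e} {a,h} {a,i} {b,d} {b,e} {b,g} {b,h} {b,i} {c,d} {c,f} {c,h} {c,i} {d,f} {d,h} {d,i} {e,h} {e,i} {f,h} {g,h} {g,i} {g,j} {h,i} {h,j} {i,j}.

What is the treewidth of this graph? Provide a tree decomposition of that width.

Each bag holds 4 vertices, so the decomposition has width 3, which upper-bounds the treewidth. On the other hand G contains the 4-clique {c, d, f, h}. A clique must lie in a single bag of any decomposition, so no decomposition can have width below 3. Combining the bounds, tw(G) = 3.

Treewidth 3.
Bags: B1 = {b, g, h, i}  B2 = {b, e, h, i}  B3 = {b, d, h, i}  B4 = {c, d, h, i}  B5 = {c, d, f, h}  B6 = {a, e, h, i}  B7 = {g, h, i, j}
Tree: B1–B2, B1–B3, B3–B4, B4–B5, B2–B6, B1–B7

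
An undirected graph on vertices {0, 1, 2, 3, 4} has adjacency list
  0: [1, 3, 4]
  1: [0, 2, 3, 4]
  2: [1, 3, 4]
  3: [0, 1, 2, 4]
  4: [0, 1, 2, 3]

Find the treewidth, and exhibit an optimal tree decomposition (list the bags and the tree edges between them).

Each bag holds 4 vertices, so the decomposition has width 3, which upper-bounds the treewidth. For the lower bound, the 4 vertices {0, 1, 3, 4} are pairwise adjacent, and any tree decomposition puts a clique entirely inside one bag — forcing width ≥ 3. Hence tw(G) = 3 exactly.

Treewidth 3.
One such decomposition:
Bags: B1 = {0, 1, 3, 4}  B2 = {1, 2, 3, 4}
Tree: B1–B2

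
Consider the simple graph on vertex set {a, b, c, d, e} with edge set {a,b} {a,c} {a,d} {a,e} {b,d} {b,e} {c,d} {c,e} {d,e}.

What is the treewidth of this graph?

A width-3 tree decomposition is:
Bags: B1 = {a, c, d, e}  B2 = {a, b, d, e}
Tree: B1–B2
Each bag holds 4 vertices, so the decomposition has width 3, which upper-bounds the treewidth. Conversely, {a, c, d, e} is a clique of size 4, and the vertices of any clique must share a bag in every tree decomposition; so some bag has ≥ 4 vertices and tw(G) ≥ 3. The upper and lower bounds meet at 3, so that is the treewidth.

3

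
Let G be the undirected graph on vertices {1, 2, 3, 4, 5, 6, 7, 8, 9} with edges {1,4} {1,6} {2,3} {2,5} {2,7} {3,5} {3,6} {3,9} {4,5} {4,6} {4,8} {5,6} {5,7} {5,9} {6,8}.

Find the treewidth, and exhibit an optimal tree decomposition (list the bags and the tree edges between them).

The largest bag has 3 vertices, giving width 2; this decomposition certifies tw(G) ≤ 2. For the lower bound, the 3 vertices {4, 6, 8} are pairwise adjacent, and any tree decomposition puts a clique entirely inside one bag — forcing width ≥ 2. The upper and lower bounds meet at 2, so that is the treewidth.

Treewidth 2.
Bags: B1 = {4, 5, 6}  B2 = {3, 5, 6}  B3 = {4, 6, 8}  B4 = {2, 3, 5}  B5 = {2, 5, 7}  B6 = {3, 5, 9}  B7 = {1, 4, 6}
Tree: B1–B2, B1–B3, B2–B4, B4–B5, B4–B6, B1–B7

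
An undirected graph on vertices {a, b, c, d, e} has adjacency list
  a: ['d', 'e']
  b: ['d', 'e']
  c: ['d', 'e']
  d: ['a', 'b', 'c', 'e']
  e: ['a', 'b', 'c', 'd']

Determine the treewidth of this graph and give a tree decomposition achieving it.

Treewidth 2.
Bags: B1 = {b, d, e}  B2 = {c, d, e}  B3 = {a, d, e}
Tree: B1–B2, B2–B3

Each bag holds 3 vertices, so the decomposition has width 2, which upper-bounds the treewidth. On the other hand G contains the 3-clique {c, d, e}. A clique must lie in a single bag of any decomposition, so no decomposition can have width below 2. The upper and lower bounds meet at 2, so that is the treewidth.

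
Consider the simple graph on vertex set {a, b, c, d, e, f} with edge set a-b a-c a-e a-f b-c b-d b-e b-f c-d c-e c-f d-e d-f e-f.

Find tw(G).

4

A width-4 tree decomposition is:
Bags: B1 = {b, c, d, e, f}  B2 = {a, b, c, e, f}
Tree: B1–B2
The largest bag has 5 vertices, giving width 4; this decomposition certifies tw(G) ≤ 4. On the other hand G contains the 5-clique {b, c, d, e, f}. A clique must lie in a single bag of any decomposition, so no decomposition can have width below 4. The upper and lower bounds meet at 4, so that is the treewidth.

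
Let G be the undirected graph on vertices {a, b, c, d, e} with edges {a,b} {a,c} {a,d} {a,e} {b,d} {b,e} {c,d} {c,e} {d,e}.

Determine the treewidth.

3

A width-3 tree decomposition is:
Bags: B1 = {a, b, d, e}  B2 = {a, c, d, e}
Tree: B1–B2
Every bag has size at most 4, so the width is 4 − 1 = 3 and tw(G) ≤ 3. On the other hand G contains the 4-clique {a, c, d, e}. A clique must lie in a single bag of any decomposition, so no decomposition can have width below 3. Therefore the treewidth is 3.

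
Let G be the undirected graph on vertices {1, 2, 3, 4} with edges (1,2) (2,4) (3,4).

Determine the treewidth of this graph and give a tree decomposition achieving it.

Each bag holds 2 vertices, so the decomposition has width 1, which upper-bounds the treewidth. Since G has at least one edge (e.g. 4–2), it is not an edgeless graph, so tw(G) ≥ 1. Therefore the treewidth is 1.

Treewidth 1.
One such decomposition:
Bags: B1 = {2, 4}  B2 = {1, 2}  B3 = {3, 4}
Tree: B1–B2, B1–B3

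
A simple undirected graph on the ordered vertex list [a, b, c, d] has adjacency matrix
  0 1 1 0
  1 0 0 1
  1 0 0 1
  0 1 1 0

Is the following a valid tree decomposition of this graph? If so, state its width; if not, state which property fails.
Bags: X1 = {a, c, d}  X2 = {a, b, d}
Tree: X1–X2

Yes; width 2.

Vertex coverage: the bags together contain {a, b, c, d}, the full vertex set. Edge coverage: each edge of G has both endpoints in at least one bag. Running intersection: for every vertex, the bags containing it form a connected subtree. All three properties hold, so this is a valid tree decomposition of width max|bag| − 1 = 2, and hence tw(G) ≤ 2.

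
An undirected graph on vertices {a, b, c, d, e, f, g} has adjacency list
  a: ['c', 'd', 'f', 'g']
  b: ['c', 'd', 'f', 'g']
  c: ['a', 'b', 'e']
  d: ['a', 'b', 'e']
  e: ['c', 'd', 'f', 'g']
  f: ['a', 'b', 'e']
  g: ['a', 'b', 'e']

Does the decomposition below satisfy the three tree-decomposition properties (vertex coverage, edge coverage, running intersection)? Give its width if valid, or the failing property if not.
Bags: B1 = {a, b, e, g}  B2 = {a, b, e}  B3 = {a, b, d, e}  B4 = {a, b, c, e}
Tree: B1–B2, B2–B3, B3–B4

A tree decomposition must satisfy three properties: every vertex lies in some bag; for every edge, both endpoints lie together in some bag; and for every vertex, the bags containing it form a connected subtree. Here vertex f appears in no bag, so the decomposition is invalid.

No — vertex f appears in no bag.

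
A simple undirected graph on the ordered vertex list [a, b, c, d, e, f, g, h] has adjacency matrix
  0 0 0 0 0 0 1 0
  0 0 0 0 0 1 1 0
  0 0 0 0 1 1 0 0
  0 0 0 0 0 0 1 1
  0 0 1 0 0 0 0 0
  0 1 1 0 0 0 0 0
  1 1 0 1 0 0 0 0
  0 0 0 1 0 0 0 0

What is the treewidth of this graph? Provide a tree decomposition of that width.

Treewidth 1.
One optimal decomposition is:
Bags: B1 = {d, g}  B2 = {b, g}  B3 = {b, f}  B4 = {c, f}  B5 = {a, g}  B6 = {c, e}  B7 = {d, h}
Tree: B1–B2, B2–B3, B3–B4, B1–B5, B4–B6, B1–B7

Every bag has size at most 2, so the width is 2 − 1 = 1 and tw(G) ≤ 1. G has an edge, so its treewidth is at least 1. Hence tw(G) = 1 exactly.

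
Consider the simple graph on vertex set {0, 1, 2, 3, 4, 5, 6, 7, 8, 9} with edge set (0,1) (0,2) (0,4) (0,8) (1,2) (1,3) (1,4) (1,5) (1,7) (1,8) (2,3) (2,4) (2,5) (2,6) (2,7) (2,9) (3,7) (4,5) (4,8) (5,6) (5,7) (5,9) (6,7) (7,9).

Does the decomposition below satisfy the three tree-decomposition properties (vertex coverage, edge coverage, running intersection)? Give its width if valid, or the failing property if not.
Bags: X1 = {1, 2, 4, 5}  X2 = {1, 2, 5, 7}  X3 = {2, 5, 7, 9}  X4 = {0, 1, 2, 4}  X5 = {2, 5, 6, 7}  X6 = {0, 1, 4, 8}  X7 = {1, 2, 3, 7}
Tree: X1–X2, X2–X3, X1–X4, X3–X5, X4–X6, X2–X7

Every vertex of G appears in some bag (union = {0, 1, 2, 3, 4, 5, 6, 7, 8, 9}); every edge is covered by a bag; and for each vertex v the set of bags containing v is connected in the bag tree. The decomposition is therefore valid. The largest bag has 4 vertices, so the width is 3.

Yes; width 3.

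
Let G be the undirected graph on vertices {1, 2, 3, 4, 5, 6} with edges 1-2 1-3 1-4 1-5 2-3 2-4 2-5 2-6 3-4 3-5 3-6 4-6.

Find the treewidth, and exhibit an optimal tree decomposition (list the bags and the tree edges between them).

Treewidth 3.
Bags: B1 = {1, 2, 3, 4}  B2 = {1, 2, 3, 5}  B3 = {2, 3, 4, 6}
Tree: B1–B2, B1–B3

The largest bag has 4 vertices, giving width 3; this decomposition certifies tw(G) ≤ 3. For the lower bound, the 4 vertices {1, 2, 3, 4} are pairwise adjacent, and any tree decomposition puts a clique entirely inside one bag — forcing width ≥ 3. Therefore the treewidth is 3.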